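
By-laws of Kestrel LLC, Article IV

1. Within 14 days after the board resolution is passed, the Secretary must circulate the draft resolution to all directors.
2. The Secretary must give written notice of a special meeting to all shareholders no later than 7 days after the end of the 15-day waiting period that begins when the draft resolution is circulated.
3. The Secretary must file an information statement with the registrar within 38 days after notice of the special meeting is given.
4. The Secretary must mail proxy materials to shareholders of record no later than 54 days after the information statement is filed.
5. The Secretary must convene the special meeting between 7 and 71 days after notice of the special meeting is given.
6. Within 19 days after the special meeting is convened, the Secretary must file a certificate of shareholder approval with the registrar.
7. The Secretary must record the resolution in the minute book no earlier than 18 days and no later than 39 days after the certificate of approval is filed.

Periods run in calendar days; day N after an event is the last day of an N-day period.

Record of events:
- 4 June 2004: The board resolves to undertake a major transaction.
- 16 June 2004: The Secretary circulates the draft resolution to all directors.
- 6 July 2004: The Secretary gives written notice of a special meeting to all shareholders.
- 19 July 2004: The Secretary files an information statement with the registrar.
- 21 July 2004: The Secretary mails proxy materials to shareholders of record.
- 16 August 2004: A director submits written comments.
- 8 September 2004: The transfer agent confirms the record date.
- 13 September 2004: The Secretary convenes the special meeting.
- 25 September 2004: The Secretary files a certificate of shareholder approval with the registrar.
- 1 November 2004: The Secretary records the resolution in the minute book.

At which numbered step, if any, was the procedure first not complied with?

Step 1 — counting 14 days from 4 June 2004 (when the board resolution is passed) gives a deadline of 18 June 2004; done 16 June 2004 — timely.
Step 2 — counting 7 days from 1 July 2004 (end of the 15-day waiting period, which began when the draft resolution is circulated on 16 June 2004) gives a deadline of 8 July 2004; completed 6 July 2004, before the deadline.
Step 3 — counting 38 days from 6 July 2004 (when notice of the special meeting is given) gives a deadline of 13 August 2004; 19 July 2004 is within that limit.
Step 4 — counting 54 days from 19 July 2004 (when the information statement is filed) gives a deadline of 11 September 2004; done 21 July 2004 — timely.
Step 5 — 7 and 71 days from 6 July 2004 (when notice of the special meeting is given) are 13 July 2004 and 15 September 2004 respectively; 13 September 2004 falls inside that range.
Step 6 — counting 19 days from 13 September 2004 (when the special meeting is convened) gives a deadline of 2 October 2004; completed 25 September 2004, before the deadline.
Step 7 — 18 and 39 days from 25 September 2004 (when the certificate of approval is filed) are 13 October 2004 and 3 November 2004 respectively; done 1 November 2004, which is between those dates.

None — every step was satisfied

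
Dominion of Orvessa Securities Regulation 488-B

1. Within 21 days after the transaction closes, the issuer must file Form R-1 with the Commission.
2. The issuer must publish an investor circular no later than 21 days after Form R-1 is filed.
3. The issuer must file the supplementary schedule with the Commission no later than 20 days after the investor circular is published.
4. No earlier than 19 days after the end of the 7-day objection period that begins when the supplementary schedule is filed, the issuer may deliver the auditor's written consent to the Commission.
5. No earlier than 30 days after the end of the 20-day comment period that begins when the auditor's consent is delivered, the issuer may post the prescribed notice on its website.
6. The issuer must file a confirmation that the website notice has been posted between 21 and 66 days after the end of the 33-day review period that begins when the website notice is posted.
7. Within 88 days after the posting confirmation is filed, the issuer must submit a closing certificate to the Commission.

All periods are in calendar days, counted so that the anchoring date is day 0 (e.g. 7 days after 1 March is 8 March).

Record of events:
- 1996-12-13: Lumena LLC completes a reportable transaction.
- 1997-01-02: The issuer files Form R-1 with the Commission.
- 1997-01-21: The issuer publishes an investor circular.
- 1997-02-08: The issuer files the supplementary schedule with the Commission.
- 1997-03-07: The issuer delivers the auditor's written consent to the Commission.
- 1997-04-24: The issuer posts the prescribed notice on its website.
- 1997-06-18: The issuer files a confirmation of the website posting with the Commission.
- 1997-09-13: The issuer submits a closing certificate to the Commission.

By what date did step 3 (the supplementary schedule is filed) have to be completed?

Step 3 runs from 1997-01-21, when the investor circular is published. 20 days after 1997-01-21 is 1997-02-10.

1997-02-10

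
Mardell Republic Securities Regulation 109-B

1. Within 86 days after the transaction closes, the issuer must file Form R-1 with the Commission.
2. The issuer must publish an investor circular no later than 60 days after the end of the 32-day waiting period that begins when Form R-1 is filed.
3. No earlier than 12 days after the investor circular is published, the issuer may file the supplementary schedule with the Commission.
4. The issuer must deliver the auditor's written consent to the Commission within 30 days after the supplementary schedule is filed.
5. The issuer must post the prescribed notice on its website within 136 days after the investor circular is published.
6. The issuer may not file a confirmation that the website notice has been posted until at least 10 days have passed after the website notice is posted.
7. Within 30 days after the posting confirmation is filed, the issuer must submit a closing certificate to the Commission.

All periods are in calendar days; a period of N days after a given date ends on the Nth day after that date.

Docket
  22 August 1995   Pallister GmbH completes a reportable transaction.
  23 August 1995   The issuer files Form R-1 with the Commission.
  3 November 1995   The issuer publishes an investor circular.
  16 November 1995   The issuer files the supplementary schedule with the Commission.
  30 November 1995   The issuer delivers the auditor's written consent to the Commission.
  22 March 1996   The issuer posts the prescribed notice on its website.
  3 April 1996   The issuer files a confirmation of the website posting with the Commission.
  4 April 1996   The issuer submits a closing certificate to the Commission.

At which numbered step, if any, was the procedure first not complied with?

Step 5

Step 1: 86 days after 22 August 1995 (when the transaction closes) is 16 November 1995; done 23 August 1995 — timely.
Step 2: 60 days after 24 September 1995 (end of the 32-day waiting period, which began when Form R-1 is filed on 23 August 1995) is 23 November 1995; 3 November 1995 is within that limit.
Step 3: the earliest permitted date is 12 days after 3 November 1995 (when the investor circular is published), i.e. 15 November 1995; 16 November 1995 is on or after that date.
Step 4: 30 days after 16 November 1995 (when the supplementary schedule is filed) is 16 December 1995; 30 November 1995 is within that limit.
Step 5: 136 days after 3 November 1995 (when the investor circular is published) is 18 March 1996; done 22 March 1996 — 4 days late.
The analysis stops there.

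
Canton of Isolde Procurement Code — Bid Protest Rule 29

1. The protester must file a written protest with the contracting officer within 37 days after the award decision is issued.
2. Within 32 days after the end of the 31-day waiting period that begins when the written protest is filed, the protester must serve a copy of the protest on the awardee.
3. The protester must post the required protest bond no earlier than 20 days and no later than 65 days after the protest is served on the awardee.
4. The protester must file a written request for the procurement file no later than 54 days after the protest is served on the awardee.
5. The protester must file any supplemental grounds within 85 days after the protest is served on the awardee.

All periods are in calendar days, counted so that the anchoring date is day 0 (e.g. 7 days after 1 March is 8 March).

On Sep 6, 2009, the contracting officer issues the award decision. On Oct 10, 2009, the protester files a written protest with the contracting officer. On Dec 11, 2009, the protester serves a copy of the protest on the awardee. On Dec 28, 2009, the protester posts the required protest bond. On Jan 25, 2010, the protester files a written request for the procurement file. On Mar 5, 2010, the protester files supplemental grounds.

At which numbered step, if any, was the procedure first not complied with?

(1) due by Sep 6, 2009 + 37 days = Oct 13, 2009; completed Oct 10, 2009, before the deadline.
(2) due by Nov 10, 2009 + 32 days = Dec 12, 2009; completed Dec 11, 2009, before the deadline.
(3) the permitted window runs from Dec 11, 2009 + 20 = Dec 31, 2009 to Dec 11, 2009 + 65 = Feb 14, 2010; done Dec 28, 2009 — 3 days before the window opened.
The procedure was therefore not followed at step 3.

Step 3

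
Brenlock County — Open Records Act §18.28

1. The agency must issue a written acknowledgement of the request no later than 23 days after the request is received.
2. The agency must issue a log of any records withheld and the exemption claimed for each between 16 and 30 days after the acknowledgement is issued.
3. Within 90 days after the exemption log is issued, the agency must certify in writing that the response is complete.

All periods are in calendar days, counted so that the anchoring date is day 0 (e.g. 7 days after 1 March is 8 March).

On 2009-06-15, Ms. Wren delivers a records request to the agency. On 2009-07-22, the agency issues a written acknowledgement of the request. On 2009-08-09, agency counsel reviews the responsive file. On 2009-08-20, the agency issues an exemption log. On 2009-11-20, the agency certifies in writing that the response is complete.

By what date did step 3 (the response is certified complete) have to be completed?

Step 3 runs from 2009-08-20, when the exemption log is issued. 90 days after 2009-08-20 is 2009-11-18.

2009-11-18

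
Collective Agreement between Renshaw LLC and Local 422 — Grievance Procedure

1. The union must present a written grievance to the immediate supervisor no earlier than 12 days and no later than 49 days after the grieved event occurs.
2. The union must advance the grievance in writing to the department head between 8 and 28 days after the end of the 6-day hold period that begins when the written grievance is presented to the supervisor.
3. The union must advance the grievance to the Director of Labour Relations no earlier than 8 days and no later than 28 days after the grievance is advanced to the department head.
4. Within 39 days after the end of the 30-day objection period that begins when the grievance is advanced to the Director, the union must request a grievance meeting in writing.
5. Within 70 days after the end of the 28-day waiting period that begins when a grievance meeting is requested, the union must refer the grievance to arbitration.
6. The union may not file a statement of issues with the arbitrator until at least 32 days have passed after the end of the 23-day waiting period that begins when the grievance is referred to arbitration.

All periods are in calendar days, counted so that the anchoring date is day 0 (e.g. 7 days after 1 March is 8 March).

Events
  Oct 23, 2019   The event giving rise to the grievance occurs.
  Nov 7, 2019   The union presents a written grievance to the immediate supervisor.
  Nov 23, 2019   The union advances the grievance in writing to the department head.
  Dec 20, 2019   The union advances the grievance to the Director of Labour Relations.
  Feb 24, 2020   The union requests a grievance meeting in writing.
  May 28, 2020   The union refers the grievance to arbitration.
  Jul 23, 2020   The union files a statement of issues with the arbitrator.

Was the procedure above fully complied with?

Step 1 — 12 and 49 days from Oct 23, 2019 (when the grieved event occurs) are Nov 4, 2019 and Dec 11, 2019 respectively; done Nov 7, 2019, which is between those dates.
Step 2 — 8 and 28 days from Nov 13, 2019 (end of the 6-day hold period, which began when the written grievance is presented to the supervisor on Nov 7, 2019) are Nov 21, 2019 and Dec 11, 2019 respectively; Nov 23, 2019 falls inside that range.
Step 3 — 8 and 28 days from Nov 23, 2019 (when the grievance is advanced to the department head) are Dec 1, 2019 and Dec 21, 2019 respectively; done Dec 20, 2019 — within the window.
Step 4 — counting 39 days from Jan 19, 2020 (end of the 30-day objection period, which began when the grievance is advanced to the Director on Dec 20, 2019) gives a deadline of Feb 27, 2020; done Feb 24, 2020 — timely.
Step 5 — counting 70 days from Mar 23, 2020 (end of the 28-day waiting period, which began when a grievance meeting is requested on Feb 24, 2020) gives a deadline of Jun 1, 2020; done May 28, 2020 — timely.
Step 6 — must wait 32 days from Jun 20, 2020 (end of the 23-day waiting period, which began when the grievance is referred to arbitration on May 28, 2020), so not before Jul 22, 2020; done Jul 23, 2020, after the minimum wait.

Yes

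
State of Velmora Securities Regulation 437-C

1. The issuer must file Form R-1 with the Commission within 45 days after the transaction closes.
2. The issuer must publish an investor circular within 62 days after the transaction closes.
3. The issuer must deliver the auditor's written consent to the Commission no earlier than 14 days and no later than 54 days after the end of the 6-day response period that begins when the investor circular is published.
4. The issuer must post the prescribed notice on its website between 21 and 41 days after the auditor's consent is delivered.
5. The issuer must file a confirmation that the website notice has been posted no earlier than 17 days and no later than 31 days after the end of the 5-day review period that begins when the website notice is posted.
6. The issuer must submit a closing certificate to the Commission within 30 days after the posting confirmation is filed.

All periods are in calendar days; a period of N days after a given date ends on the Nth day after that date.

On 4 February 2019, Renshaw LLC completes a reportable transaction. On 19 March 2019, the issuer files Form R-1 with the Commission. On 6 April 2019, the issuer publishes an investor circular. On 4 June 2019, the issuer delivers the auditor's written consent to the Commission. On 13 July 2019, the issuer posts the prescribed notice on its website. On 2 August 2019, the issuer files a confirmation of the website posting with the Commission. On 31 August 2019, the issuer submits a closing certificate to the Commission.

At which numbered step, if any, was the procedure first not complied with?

(1) due by 4 February 2019 + 45 days = 21 March 2019; completed 19 March 2019, before the deadline.
(2) due by 4 February 2019 + 62 days = 7 April 2019; completed 6 April 2019, before the deadline.
(3) the permitted window runs from 12 April 2019 + 14 = 26 April 2019 to 12 April 2019 + 54 = 5 June 2019; done 4 June 2019, which is between those dates.
(4) the permitted window runs from 4 June 2019 + 21 = 25 June 2019 to 4 June 2019 + 41 = 15 July 2019; done 13 July 2019, which is between those dates.
(5) the permitted window runs from 18 July 2019 + 17 = 4 August 2019 to 18 July 2019 + 31 = 18 August 2019; done 2 August 2019 — 2 days before the window opened.
No need to go further; step 5 was not satisfied.

Step 5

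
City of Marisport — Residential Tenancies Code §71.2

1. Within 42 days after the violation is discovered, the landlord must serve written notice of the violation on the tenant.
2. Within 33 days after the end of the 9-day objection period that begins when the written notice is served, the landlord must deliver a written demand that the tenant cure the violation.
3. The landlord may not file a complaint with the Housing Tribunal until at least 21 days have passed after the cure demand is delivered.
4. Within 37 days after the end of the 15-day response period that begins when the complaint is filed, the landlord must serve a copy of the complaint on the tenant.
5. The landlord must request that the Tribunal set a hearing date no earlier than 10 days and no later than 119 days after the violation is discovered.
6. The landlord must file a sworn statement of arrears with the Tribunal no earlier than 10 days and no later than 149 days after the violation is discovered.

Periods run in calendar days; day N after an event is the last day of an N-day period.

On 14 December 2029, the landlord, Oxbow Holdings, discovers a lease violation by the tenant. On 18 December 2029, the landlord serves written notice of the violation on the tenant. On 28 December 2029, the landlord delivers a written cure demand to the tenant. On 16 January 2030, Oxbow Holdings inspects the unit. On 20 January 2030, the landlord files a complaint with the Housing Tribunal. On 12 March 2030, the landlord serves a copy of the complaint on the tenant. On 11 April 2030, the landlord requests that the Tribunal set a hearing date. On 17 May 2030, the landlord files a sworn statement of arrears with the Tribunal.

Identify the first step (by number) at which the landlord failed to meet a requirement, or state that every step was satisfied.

Step 1: 42 days after 14 December 2029 (when the violation is discovered) is 25 January 2030; completed 18 December 2029, before the deadline.
Step 2: 33 days after 27 December 2029 (end of the 9-day objection period, which began when the written notice is served on 18 December 2029) is 29 January 2030; 28 December 2029 is within that limit.
Step 3: the earliest permitted date is 21 days after 28 December 2029 (when the cure demand is delivered), i.e. 18 January 2030; done 20 January 2030 — permitted.
Step 4: 37 days after 4 February 2030 (end of the 15-day response period, which began when the complaint is filed on 20 January 2030) is 13 March 2030; done 12 March 2030 — timely.
Step 5: the window is 10–119 days after 14 December 2029 (when the violation is discovered), so 24 December 2029 through 12 April 2030; done 11 April 2030, which is between those dates.
Step 6: the window is 10–149 days after 14 December 2029 (when the violation is discovered), so 24 December 2029 through 12 May 2030; 17 May 2030 is 5 days past the end of the window.
Later steps need not be reached.

Step 6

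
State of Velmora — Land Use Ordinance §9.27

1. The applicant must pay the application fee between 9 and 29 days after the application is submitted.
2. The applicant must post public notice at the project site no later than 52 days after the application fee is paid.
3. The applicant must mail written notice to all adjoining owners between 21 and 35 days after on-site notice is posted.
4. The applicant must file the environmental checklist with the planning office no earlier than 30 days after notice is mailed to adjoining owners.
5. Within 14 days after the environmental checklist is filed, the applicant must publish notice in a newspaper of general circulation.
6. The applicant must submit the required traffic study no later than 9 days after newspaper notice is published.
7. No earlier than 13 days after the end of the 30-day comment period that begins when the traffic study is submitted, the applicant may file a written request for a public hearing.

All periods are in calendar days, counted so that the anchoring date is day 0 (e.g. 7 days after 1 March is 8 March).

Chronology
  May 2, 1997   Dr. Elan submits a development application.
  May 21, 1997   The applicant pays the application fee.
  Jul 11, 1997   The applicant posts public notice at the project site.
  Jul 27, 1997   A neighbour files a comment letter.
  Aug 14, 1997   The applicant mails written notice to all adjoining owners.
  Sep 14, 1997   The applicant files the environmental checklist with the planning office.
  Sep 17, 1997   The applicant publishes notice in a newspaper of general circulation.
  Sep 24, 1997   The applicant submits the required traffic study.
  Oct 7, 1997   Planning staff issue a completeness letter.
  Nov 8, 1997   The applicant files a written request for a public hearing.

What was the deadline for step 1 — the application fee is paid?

Step 1 runs from May 2, 1997, when the application is submitted. The window is 9–29 days after May 2, 1997; it closes on May 31, 1997.

May 31, 1997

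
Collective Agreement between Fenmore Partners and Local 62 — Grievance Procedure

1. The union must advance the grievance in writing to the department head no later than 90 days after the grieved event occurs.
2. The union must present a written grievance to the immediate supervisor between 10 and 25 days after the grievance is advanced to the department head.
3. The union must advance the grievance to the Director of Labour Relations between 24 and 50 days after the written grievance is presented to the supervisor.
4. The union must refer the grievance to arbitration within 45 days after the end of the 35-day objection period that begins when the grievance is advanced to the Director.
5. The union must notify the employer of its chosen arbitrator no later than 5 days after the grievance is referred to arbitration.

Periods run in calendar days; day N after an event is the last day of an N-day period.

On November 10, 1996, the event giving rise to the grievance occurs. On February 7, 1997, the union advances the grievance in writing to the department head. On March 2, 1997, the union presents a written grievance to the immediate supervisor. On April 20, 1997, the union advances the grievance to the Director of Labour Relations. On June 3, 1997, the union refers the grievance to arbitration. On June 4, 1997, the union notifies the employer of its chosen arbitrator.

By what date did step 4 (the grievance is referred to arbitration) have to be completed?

July 9, 1997

The grievance is advanced to the Director on April 20, 1997; the 35-day objection period therefore ends May 25, 1997, and step 4 runs from that date. 45 days after May 25, 1997 is July 9, 1997.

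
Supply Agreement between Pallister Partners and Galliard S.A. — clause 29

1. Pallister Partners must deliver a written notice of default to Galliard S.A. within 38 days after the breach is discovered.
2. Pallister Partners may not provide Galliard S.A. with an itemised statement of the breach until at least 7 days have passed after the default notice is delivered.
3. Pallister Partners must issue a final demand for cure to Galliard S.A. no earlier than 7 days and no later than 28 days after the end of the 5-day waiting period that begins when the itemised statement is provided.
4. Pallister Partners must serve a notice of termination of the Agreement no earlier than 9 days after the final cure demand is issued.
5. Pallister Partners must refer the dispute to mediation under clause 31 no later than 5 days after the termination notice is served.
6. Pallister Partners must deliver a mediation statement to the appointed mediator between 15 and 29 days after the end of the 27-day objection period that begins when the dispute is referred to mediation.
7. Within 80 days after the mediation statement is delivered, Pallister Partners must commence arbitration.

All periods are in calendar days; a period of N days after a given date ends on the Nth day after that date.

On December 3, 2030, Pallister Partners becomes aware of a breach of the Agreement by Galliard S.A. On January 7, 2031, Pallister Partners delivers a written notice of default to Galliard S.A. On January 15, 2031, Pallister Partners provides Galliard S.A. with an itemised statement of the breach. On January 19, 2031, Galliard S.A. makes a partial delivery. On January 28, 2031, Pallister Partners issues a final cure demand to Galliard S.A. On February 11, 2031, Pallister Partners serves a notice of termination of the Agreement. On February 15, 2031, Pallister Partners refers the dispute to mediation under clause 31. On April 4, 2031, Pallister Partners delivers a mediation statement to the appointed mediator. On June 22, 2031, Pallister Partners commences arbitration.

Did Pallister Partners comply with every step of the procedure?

Yes

(1) due by December 3, 2030 + 38 days = January 10, 2031; done January 7, 2031 — timely.
(2) permitted from January 7, 2031 + 7 days = January 14, 2031 onward; done January 15, 2031 — permitted.
(3) the permitted window runs from January 20, 2031 + 7 = January 27, 2031 to January 20, 2031 + 28 = February 17, 2031; January 28, 2031 falls inside that range.
(4) permitted from January 28, 2031 + 9 days = February 6, 2031 onward; February 11, 2031 is on or after that date.
(5) due by February 11, 2031 + 5 days = February 16, 2031; done February 15, 2031 — timely.
(6) the permitted window runs from March 14, 2031 + 15 = March 29, 2031 to March 14, 2031 + 29 = April 12, 2031; done April 4, 2031, which is between those dates.
(7) due by April 4, 2031 + 80 days = June 23, 2031; done June 22, 2031 — timely.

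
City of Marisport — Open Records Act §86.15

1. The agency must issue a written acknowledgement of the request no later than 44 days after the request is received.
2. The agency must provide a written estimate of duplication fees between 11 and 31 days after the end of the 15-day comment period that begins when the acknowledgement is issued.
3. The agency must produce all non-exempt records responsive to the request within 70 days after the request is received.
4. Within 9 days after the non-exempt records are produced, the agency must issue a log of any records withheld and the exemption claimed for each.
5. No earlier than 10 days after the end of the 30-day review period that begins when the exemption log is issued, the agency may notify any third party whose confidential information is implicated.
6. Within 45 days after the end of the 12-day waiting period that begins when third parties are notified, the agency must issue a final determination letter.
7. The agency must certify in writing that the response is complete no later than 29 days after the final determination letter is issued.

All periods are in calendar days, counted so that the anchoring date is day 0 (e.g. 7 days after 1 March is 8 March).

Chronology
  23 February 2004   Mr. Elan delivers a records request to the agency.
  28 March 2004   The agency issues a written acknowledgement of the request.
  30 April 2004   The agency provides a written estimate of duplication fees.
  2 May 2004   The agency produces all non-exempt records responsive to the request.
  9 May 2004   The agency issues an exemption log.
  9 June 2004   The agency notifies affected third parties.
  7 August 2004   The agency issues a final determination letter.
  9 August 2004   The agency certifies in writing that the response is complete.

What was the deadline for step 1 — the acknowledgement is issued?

Step 1 runs from 23 February 2004, when the request is received. 44 days after 23 February 2004 is 7 April 2004.

7 April 2004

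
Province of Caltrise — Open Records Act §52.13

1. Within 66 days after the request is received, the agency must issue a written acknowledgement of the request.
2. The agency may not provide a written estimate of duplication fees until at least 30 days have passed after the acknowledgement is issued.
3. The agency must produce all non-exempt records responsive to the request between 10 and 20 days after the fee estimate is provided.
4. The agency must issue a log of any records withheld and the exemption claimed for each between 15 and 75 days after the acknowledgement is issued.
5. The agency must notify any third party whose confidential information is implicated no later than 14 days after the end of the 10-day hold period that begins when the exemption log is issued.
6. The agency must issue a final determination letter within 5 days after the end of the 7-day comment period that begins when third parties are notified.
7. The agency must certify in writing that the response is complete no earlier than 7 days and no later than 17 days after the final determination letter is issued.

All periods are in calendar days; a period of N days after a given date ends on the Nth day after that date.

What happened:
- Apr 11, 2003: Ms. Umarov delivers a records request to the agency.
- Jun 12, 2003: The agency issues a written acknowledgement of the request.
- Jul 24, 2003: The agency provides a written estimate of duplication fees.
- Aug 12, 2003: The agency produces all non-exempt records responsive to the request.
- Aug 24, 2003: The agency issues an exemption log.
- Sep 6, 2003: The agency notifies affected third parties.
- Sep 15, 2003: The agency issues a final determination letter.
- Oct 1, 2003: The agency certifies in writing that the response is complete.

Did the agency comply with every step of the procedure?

Step 1: 66 days after Apr 11, 2003 (when the request is received) is Jun 16, 2003; Jun 12, 2003 is within that limit.
Step 2: the earliest permitted date is 30 days after Jun 12, 2003 (when the acknowledgement is issued), i.e. Jul 12, 2003; done Jul 24, 2003, after the minimum wait.
Step 3: the window is 10–20 days after Jul 24, 2003 (when the fee estimate is provided), so Aug 3, 2003 through Aug 13, 2003; done Aug 12, 2003, which is between those dates.
Step 4: the window is 15–75 days after Jun 12, 2003 (when the acknowledgement is issued), so Jun 27, 2003 through Aug 26, 2003; done Aug 24, 2003, which is between those dates.
Step 5: 14 days after Sep 3, 2003 (end of the 10-day hold period, which began when the exemption log is issued on Aug 24, 2003) is Sep 17, 2003; done Sep 6, 2003 — timely.
Step 6: 5 days after Sep 13, 2003 (end of the 7-day comment period, which began when third parties are notified on Sep 6, 2003) is Sep 18, 2003; Sep 15, 2003 is within that limit.
Step 7: the window is 7–17 days after Sep 15, 2003 (when the final determination letter is issued), so Sep 22, 2003 through Oct 2, 2003; done Oct 1, 2003 — within the window.

Yes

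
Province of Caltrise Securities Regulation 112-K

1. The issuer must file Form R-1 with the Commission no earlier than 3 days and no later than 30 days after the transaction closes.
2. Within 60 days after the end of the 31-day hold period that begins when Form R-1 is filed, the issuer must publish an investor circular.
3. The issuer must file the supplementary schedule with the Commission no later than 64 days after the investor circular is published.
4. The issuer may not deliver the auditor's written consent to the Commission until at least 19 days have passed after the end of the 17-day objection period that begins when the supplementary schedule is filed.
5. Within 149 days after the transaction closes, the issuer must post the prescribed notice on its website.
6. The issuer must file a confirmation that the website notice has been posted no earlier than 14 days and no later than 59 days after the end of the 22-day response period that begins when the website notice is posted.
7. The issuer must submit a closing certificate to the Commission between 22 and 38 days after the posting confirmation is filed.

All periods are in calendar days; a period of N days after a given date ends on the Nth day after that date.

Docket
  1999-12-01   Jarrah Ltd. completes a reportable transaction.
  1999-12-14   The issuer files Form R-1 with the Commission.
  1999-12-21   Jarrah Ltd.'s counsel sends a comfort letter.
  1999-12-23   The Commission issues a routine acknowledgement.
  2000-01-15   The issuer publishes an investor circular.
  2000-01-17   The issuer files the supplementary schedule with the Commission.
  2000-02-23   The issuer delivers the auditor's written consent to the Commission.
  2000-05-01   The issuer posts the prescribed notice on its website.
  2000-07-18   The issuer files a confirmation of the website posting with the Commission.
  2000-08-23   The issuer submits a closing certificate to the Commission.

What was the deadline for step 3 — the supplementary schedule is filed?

Step 3 runs from 2000-01-15, when the investor circular is published. 64 days after 2000-01-15 is 2000-03-19.

2000-03-19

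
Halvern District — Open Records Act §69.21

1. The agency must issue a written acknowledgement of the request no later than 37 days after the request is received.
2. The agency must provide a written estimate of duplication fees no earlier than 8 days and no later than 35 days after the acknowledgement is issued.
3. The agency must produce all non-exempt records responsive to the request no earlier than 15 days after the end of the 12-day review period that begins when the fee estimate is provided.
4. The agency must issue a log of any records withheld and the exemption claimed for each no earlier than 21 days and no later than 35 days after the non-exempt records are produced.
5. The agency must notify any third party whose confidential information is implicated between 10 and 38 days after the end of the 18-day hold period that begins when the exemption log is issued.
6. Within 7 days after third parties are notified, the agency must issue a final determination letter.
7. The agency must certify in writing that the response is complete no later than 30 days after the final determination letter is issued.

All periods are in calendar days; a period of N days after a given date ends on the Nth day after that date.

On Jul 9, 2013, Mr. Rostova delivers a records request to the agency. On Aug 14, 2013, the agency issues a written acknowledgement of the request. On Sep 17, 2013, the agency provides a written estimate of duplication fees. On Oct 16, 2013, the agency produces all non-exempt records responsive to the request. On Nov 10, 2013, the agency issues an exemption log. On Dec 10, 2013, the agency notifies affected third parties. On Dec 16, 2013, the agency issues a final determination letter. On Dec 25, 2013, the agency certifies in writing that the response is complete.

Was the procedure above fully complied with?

Yes

Step 1 — counting 37 days from Jul 9, 2013 (when the request is received) gives a deadline of Aug 15, 2013; completed Aug 14, 2013, before the deadline.
Step 2 — 8 and 35 days from Aug 14, 2013 (when the acknowledgement is issued) are Aug 22, 2013 and Sep 18, 2013 respectively; done Sep 17, 2013, which is between those dates.
Step 3 — must wait 15 days from Sep 29, 2013 (end of the 12-day review period, which began when the fee estimate is provided on Sep 17, 2013), so not before Oct 14, 2013; done Oct 16, 2013, after the minimum wait.
Step 4 — 21 and 35 days from Oct 16, 2013 (when the non-exempt records are produced) are Nov 6, 2013 and Nov 20, 2013 respectively; done Nov 10, 2013 — within the window.
Step 5 — 10 and 38 days from Nov 28, 2013 (end of the 18-day hold period, which began when the exemption log is issued on Nov 10, 2013) are Dec 8, 2013 and Jan 5, 2014 respectively; done Dec 10, 2013, which is between those dates.
Step 6 — counting 7 days from Dec 10, 2013 (when third parties are notified) gives a deadline of Dec 17, 2013; Dec 16, 2013 is within that limit.
Step 7 — counting 30 days from Dec 16, 2013 (when the final determination letter is issued) gives a deadline of Jan 15, 2014; Dec 25, 2013 is within that limit.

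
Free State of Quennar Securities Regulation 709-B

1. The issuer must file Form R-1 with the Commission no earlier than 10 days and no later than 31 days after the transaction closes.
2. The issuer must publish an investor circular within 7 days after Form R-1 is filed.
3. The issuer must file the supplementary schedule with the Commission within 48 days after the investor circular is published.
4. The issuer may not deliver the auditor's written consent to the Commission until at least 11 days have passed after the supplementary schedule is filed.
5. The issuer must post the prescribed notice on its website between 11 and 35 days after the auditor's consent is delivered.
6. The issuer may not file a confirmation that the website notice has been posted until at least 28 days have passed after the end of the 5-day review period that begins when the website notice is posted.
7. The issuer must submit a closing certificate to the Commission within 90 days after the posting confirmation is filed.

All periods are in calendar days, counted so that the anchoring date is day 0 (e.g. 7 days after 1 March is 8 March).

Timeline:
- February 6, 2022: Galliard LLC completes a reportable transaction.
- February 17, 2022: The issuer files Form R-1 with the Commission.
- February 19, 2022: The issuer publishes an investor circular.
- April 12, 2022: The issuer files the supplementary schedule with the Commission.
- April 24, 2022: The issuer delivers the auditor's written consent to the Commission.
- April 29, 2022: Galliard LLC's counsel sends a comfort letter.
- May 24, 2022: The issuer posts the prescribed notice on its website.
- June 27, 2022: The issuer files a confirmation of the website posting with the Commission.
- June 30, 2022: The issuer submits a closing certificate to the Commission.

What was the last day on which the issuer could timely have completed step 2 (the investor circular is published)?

February 24, 2022

Step 2 runs from February 17, 2022, when Form R-1 is filed. 7 days after February 17, 2022 is February 24, 2022.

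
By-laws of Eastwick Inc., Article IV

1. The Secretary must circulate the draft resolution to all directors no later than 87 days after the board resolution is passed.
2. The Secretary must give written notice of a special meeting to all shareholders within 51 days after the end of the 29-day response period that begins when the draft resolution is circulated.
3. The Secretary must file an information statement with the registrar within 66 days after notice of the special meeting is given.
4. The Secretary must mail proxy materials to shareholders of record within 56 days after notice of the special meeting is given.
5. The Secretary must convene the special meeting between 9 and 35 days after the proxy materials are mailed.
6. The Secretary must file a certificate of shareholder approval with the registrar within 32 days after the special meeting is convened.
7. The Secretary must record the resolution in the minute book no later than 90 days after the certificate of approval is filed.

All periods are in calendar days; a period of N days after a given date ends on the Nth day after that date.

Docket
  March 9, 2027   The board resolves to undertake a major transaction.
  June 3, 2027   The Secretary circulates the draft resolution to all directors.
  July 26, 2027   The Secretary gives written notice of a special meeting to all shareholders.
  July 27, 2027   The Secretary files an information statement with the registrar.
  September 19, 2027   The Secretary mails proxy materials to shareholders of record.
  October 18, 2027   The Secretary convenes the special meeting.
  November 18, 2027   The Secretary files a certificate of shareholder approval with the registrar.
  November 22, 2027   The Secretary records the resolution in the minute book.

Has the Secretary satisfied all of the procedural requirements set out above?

Yes

Step 1: 87 days after March 9, 2027 (when the board resolution is passed) is June 4, 2027; June 3, 2027 is within that limit.
Step 2: 51 days after July 2, 2027 (end of the 29-day response period, which began when the draft resolution is circulated on June 3, 2027) is August 22, 2027; July 26, 2027 is within that limit.
Step 3: 66 days after July 26, 2027 (when notice of the special meeting is given) is September 30, 2027; July 27, 2027 is within that limit.
Step 4: 56 days after July 26, 2027 (when notice of the special meeting is given) is September 20, 2027; completed September 19, 2027, before the deadline.
Step 5: the window is 9–35 days after September 19, 2027 (when the proxy materials are mailed), so September 28, 2027 through October 24, 2027; October 18, 2027 falls inside that range.
Step 6: 32 days after October 18, 2027 (when the special meeting is convened) is November 19, 2027; November 18, 2027 is within that limit.
Step 7: 90 days after November 18, 2027 (when the certificate of approval is filed) is February 16, 2028; completed November 22, 2027, before the deadline.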